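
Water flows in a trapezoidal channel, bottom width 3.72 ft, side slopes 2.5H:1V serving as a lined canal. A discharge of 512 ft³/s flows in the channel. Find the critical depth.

At critical depth, Q² T / (g A³) = 1, i.e. A³/T = Q²/g = 512²/32.2 = 8141.
Trying y = 3.26 ft: A³/T = 2894 — short.
Trying y = 4.63 ft: A³/T = 13220 — over.
Trying y = 4.15 ft: A³/T = 8179 — ≈ 8141.

y_c = 4.15 ft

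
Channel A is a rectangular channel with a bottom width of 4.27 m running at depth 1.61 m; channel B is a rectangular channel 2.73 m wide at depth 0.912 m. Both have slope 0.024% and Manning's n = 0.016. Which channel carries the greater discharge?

Channel A: Flow area A = b·y = 4.27 × 1.61 = 6.875 m². Wetted perimeter P = b + 2y = 4.27 + 2×1.61 = 7.49 m. Hydraulic radius R = A/P = 6.875/7.49 = 0.9179 m. Q_A = (1/0.016)·6.875·0.9179^(2/3)·√0.00024 = 6.287 m³/s.
Channel B: Flow area A = b·y = 2.73 × 0.912 = 2.49 m². Wetted perimeter P = b + 2y = 2.73 + 2×0.912 = 4.554 m. Hydraulic radius R = A/P = 2.49/4.554 = 0.5467 m. Q_B = (1/0.016)·2.49·0.5467^(2/3)·√0.00024 = 1.612 m³/s.
Q_A = 6.287 m³/s vs Q_B = 1.612 m³/s, so channel A carries more.

channel A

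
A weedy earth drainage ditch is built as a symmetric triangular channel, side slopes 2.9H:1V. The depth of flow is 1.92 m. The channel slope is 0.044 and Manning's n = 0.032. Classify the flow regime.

supercritical

For a triangular section with side slope z = 2.9: A = zy² = 2.9×1.92² = 10.69 m²; P = 2y√(1+z²) = 2×1.92×3.068 = 11.78 m.
Hydraulic radius R = A/P = 10.69/11.78 = 0.9076 m.
V = (1/n) R^(2/3) √S = (1/0.032) × 0.9076^(2/3) × √0.044 = 6.145 m/s. Hydraulic depth D_h = A/T = 10.69/11.14 = 0.96 m.
Froude number Fr = V/√(g·D_h) = 6.145/√(9.81×0.96) = 2, which is greater than 1, so the flow is supercritical.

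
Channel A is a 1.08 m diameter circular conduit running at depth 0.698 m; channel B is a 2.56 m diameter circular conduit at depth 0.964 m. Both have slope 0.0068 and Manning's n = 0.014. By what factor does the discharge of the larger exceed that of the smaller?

Channel A: For a circular section of diameter D = 1.08 m at depth y = 0.698 m, the central angle is θ = 2 arccos(1 − 2y/D) = 3.735 rad. Then A = (D²/8)(θ − sin θ) = 0.6262 m² and P = Dθ/2 = 2.017 m. Hydraulic radius R = A/P = 0.6262/2.017 = 0.3104 m. Q_A = (1/0.014)·0.6262·0.3104^(2/3)·√0.0068 = 1.691 m³/s.
Channel B: For a circular section of diameter D = 2.56 m at depth y = 0.964 m, the central angle is θ = 2 arccos(1 − 2y/D) = 2.643 rad. Then A = (D²/8)(θ − sin θ) = 1.773 m² and P = Dθ/2 = 3.383 m. Hydraulic radius R = A/P = 1.773/3.383 = 0.5241 m. Q_B = (1/0.014)·1.773·0.5241^(2/3)·√0.0068 = 6.789 m³/s.
The larger discharge is 6.789 m³/s and the smaller is 1.691 m³/s; the ratio is 4.01.

4.01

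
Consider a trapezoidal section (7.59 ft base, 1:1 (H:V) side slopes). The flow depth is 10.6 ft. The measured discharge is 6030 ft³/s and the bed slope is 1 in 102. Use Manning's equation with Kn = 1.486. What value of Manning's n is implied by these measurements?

n = 0.014

With bottom width b = 7.59 ft and side slope z = 1: A = (b + zy)y = (7.59 + 1×10.6)×10.6 = 192.8 ft²; P = b + 2y√(1+z²) = 7.59 + 2×10.6×1.414 = 37.57 ft.
Hydraulic radius R = A/P = 192.8/37.57 = 5.132 ft.
Rearranging Manning's equation: n = (1.486/Q) A R^(2/3) S^(1/2) = (1.486/6030) × 192.8 × 5.132^(2/3) × √0.009804 = 0.014.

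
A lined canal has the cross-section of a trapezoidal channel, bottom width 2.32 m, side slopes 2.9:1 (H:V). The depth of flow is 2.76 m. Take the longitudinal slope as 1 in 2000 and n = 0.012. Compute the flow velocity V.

With bottom width b = 2.32 m and side slope z = 2.9: A = (b + zy)y = (2.32 + 2.9×2.76)×2.76 = 28.49 m²; P = b + 2y√(1+z²) = 2.32 + 2×2.76×3.068 = 19.25 m.
Hydraulic radius R = A/P = 28.49/19.25 = 1.48 m.
From Manning's equation, V = (1/n) R^(2/3) S^(1/2) = (1/0.012) × 1.48^(2/3) × 0.0005^(1/2) = 2.42 m/s.

V = 2.42 m/s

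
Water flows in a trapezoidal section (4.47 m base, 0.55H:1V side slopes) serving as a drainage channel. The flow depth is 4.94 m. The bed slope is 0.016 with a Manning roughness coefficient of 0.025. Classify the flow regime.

With bottom width b = 4.47 m and side slope z = 0.55: A = (b + zy)y = (4.47 + 0.55×4.94)×4.94 = 35.5 m²; P = b + 2y√(1+z²) = 4.47 + 2×4.94×1.141 = 15.75 m.
Hydraulic radius R = A/P = 35.5/15.75 = 2.255 m.
V = (1/n) R^(2/3) √S = (1/0.025) × 2.255^(2/3) × √0.016 = 8.7 m/s. Hydraulic depth D_h = A/T = 35.5/9.904 = 3.585 m.
Froude number Fr = V/√(g·D_h) = 8.7/√(9.81×3.585) = 1.47, which is greater than 1, so the flow is supercritical.

supercritical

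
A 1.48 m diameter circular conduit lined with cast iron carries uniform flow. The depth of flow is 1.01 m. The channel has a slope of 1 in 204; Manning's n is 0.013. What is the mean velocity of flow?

V = 3.09 m/s

For a circular section of diameter D = 1.48 m at depth y = 1.01 m, the central angle is θ = 2 arccos(1 − 2y/D) = 3.889 rad. Then A = (D²/8)(θ − sin θ) = 1.251 m² and P = Dθ/2 = 2.878 m.
Hydraulic radius R = A/P = 1.251/2.878 = 0.4346 m.
From Manning's equation, V = (1/n) R^(2/3) S^(1/2) = (1/0.013) × 0.4346^(2/3) × 0.004902^(1/2) = 3.09 m/s.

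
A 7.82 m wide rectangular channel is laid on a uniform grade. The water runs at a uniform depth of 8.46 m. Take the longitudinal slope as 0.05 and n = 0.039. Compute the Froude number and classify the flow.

Flow area A = b·y = 7.82 × 8.46 = 66.16 m². Wetted perimeter P = b + 2y = 7.82 + 2×8.46 = 24.74 m.
Hydraulic radius R = A/P = 66.16/24.74 = 2.674 m.
V = (1/n) R^(2/3) √S = (1/0.039) × 2.674^(2/3) × √0.05 = 11.05 m/s. Hydraulic depth D_h = A/T = 66.16/7.82 = 8.46 m.
Froude number Fr = V/√(g·D_h) = 11.05/√(9.81×8.46) = 1.21, which is greater than 1, so the flow is supercritical.

supercritical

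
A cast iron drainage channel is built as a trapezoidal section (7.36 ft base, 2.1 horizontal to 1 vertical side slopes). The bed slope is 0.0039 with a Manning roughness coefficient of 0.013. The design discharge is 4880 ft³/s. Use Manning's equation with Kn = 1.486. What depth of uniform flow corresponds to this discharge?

y_n = 9.06 ft

Manning's equation rearranged: A R^(2/3) = nQ / (1.486·√S) = 0.013 × 4880 / (1.486 × √0.0039) = 683.6.
Trying y = 10.8 ft: A R^(2/3) = 1027 — too large.
Trying y = 8 ft: A R^(2/3) = 513.9 — too small.
Trying y = 9.06 ft: A R^(2/3) = 683 — ≈ 683.6.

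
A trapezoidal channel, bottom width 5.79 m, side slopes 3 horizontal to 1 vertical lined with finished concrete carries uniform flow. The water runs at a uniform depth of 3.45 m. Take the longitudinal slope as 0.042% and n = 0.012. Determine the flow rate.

With bottom width b = 5.79 m and side slope z = 3: A = (b + zy)y = (5.79 + 3×3.45)×3.45 = 55.68 m²; P = b + 2y√(1+z²) = 5.79 + 2×3.45×3.162 = 27.61 m.
Hydraulic radius R = A/P = 55.68/27.61 = 2.017 m.
Manning's equation: Q = (1/n) A R^(2/3) S^(1/2) = (1/0.012) × 55.68 × 2.017^(2/3) × 0.00042^(1/2) = 152 m³/s.

Q = 152 m³/s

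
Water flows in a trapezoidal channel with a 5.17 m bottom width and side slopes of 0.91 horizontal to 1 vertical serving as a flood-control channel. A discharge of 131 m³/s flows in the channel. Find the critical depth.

At critical depth, Q² T / (g A³) = 1, i.e. A³/T = Q²/g = 131²/9.81 = 1749.
Try y = 2.37 m: A³/T = 552.1 — short.
Try y = 4.08 m: A³/T = 3779 — over.
Try y = 3.3 m: A³/T = 1755 — matches.

y_c = 3.3 m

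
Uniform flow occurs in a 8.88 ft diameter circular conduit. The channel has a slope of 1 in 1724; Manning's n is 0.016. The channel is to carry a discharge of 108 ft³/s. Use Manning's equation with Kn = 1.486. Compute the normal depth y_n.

y_n = 4.22 ft

Manning's equation rearranged: A R^(2/3) = nQ / (1.486·√S) = 0.016 × 108 / (1.486 × √0.00058) = 48.28.
Trying y = 3.3 ft: A R^(2/3) = 31.01 — too small.
Trying y = 5.19 ft: A R^(2/3) = 67.99 — too large.
Trying y = 4.22 ft: A R^(2/3) = 48.3 — ≈ 48.28.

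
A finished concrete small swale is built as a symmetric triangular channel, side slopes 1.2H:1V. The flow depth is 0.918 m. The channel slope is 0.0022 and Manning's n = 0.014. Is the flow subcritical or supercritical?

For a triangular section with side slope z = 1.2: A = zy² = 1.2×0.918² = 1.011 m²; P = 2y√(1+z²) = 2×0.918×1.562 = 2.868 m.
Hydraulic radius R = A/P = 1.011/2.868 = 0.3526 m.
V = (1/n) R^(2/3) √S = (1/0.014) × 0.3526^(2/3) × √0.0022 = 1.672 m/s. Hydraulic depth D_h = A/T = 1.011/2.203 = 0.459 m.
Froude number Fr = V/√(g·D_h) = 1.672/√(9.81×0.459) = 0.788, which is less than 1, so the flow is subcritical.

subcritical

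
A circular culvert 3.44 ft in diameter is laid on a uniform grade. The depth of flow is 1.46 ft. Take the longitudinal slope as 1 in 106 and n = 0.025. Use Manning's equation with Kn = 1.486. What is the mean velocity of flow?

For a circular section of diameter D = 3.44 ft at depth y = 1.46 ft, the central angle is θ = 2 arccos(1 − 2y/D) = 2.838 rad. Then A = (D²/8)(θ − sin θ) = 3.756 ft² and P = Dθ/2 = 4.882 ft.
Hydraulic radius R = A/P = 3.756/4.882 = 0.7694 ft.
From Manning's equation, V = (1.486/n) R^(2/3) S^(1/2) = (1.486/0.025) × 0.7694^(2/3) × 0.009434^(1/2) = 4.85 ft/s.

V = 4.85 ft/s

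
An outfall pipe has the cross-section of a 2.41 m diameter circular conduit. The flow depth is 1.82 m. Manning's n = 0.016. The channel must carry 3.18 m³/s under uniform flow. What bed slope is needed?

For a circular section of diameter D = 2.41 m at depth y = 1.82 m, the central angle is θ = 2 arccos(1 − 2y/D) = 4.213 rad. Then A = (D²/8)(θ − sin θ) = 3.696 m² and P = Dθ/2 = 5.076 m.
Hydraulic radius R = A/P = 3.696/5.076 = 0.728 m.
From Manning's equation, S = [nQ / (1 A R^(2/3))]² = [0.016 × 3.18 / (1 × 3.696 × 0.728^(2/3))]² = 0.000289.

S = 0.000289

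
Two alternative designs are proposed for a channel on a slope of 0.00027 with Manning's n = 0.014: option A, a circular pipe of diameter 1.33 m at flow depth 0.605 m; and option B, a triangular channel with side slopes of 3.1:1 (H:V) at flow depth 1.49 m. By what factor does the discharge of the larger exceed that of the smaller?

19.3

Channel A: For a circular section of diameter D = 1.33 m at depth y = 0.605 m, the central angle is θ = 2 arccos(1 − 2y/D) = 2.961 rad. Then A = (D²/8)(θ − sin θ) = 0.615 m² and P = Dθ/2 = 1.969 m. Hydraulic radius R = A/P = 0.615/1.969 = 0.3123 m. Q_A = (1/0.014)·0.615·0.3123^(2/3)·√0.00027 = 0.3322 m³/s.
Channel B: For a triangular section with side slope z = 3.1: A = zy² = 3.1×1.49² = 6.882 m²; P = 2y√(1+z²) = 2×1.49×3.257 = 9.707 m. Hydraulic radius R = A/P = 6.882/9.707 = 0.709 m. Q_B = (1/0.014)·6.882·0.709^(2/3)·√0.00027 = 6.423 m³/s.
The larger discharge is 6.423 m³/s and the smaller is 0.3322 m³/s; the ratio is 19.3.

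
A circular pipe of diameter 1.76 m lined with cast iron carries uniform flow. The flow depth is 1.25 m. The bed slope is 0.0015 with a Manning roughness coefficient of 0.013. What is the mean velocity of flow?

For a circular section of diameter D = 1.76 m at depth y = 1.25 m, the central angle is θ = 2 arccos(1 − 2y/D) = 4.009 rad. Then A = (D²/8)(θ − sin θ) = 1.848 m² and P = Dθ/2 = 3.528 m.
Hydraulic radius R = A/P = 1.848/3.528 = 0.5237 m.
From Manning's equation, V = (1/n) R^(2/3) S^(1/2) = (1/0.013) × 0.5237^(2/3) × 0.0015^(1/2) = 1.94 m/s.

V = 1.94 m/s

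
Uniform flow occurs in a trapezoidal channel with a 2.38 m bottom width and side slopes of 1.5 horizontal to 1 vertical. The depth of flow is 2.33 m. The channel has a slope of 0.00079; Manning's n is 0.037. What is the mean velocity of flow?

V = 0.891 m/s

With bottom width b = 2.38 m and side slope z = 1.5: A = (b + zy)y = (2.38 + 1.5×2.33)×2.33 = 13.69 m²; P = b + 2y√(1+z²) = 2.38 + 2×2.33×1.803 = 10.78 m.
Hydraulic radius R = A/P = 13.69/10.78 = 1.27 m.
From Manning's equation, V = (1/n) R^(2/3) S^(1/2) = (1/0.037) × 1.27^(2/3) × 0.00079^(1/2) = 0.891 m/s.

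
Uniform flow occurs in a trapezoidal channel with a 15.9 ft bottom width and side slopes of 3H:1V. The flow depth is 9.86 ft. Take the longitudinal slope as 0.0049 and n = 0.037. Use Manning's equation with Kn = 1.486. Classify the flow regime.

subcritical

With bottom width b = 15.9 ft and side slope z = 3: A = (b + zy)y = (15.9 + 3×9.86)×9.86 = 448.4 ft²; P = b + 2y√(1+z²) = 15.9 + 2×9.86×3.162 = 78.26 ft.
Hydraulic radius R = A/P = 448.4/78.26 = 5.73 ft.
V = (1.486/n) R^(2/3) √S = (1.486/0.037) × 5.73^(2/3) × √0.0049 = 9.002 ft/s. Hydraulic depth D_h = A/T = 448.4/75.06 = 5.974 ft.
Froude number Fr = V/√(g·D_h) = 9.002/√(32.2×5.974) = 0.649, which is less than 1, so the flow is subcritical.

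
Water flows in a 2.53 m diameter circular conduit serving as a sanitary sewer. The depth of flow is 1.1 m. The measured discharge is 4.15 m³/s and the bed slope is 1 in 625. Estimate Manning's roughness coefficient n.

n = 0.014

For a circular section of diameter D = 2.53 m at depth y = 1.1 m, the central angle is θ = 2 arccos(1 − 2y/D) = 2.88 rad. Then A = (D²/8)(θ − sin θ) = 2.097 m² and P = Dθ/2 = 3.643 m.
Hydraulic radius R = A/P = 2.097/3.643 = 0.5757 m.
Rearranging Manning's equation: n = (1/Q) A R^(2/3) S^(1/2) = (1/4.15) × 2.097 × 0.5757^(2/3) × √0.0016 = 0.014.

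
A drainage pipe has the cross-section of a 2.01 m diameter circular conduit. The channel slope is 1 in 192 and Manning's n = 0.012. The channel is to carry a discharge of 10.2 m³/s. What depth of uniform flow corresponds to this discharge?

y_n = 1.42 m

Manning's equation rearranged: A R^(2/3) = nQ / (1·√S) = 0.012 × 10.2 / (√0.005208) = 1.696.
Try y = 1.05 m: A R^(2/3) = 1.079 — short.
Try y = 1.66 m: A R^(2/3) = 2.019 — over.
Try y = 1.42 m: A R^(2/3) = 1.699 — ≈ 1.696.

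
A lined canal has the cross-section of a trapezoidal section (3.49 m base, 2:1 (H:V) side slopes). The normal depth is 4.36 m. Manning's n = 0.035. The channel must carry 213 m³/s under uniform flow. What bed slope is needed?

S = 0.0064

With bottom width b = 3.49 m and side slope z = 2: A = (b + zy)y = (3.49 + 2×4.36)×4.36 = 53.24 m²; P = b + 2y√(1+z²) = 3.49 + 2×4.36×2.236 = 22.99 m.
Hydraulic radius R = A/P = 53.24/22.99 = 2.316 m.
From Manning's equation, S = [nQ / (1 A R^(2/3))]² = [0.035 × 213 / (1 × 53.24 × 2.316^(2/3))]² = 0.0064.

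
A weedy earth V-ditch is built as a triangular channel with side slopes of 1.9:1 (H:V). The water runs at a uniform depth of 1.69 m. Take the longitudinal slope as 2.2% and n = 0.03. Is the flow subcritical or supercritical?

supercritical

For a triangular section with side slope z = 1.9: A = zy² = 1.9×1.69² = 5.427 m²; P = 2y√(1+z²) = 2×1.69×2.147 = 7.257 m.
Hydraulic radius R = A/P = 5.427/7.257 = 0.7478 m.
V = (1/n) R^(2/3) √S = (1/0.03) × 0.7478^(2/3) × √0.022 = 4.073 m/s. Hydraulic depth D_h = A/T = 5.427/6.422 = 0.845 m.
Froude number Fr = V/√(g·D_h) = 4.073/√(9.81×0.845) = 1.41, which is greater than 1, so the flow is supercritical.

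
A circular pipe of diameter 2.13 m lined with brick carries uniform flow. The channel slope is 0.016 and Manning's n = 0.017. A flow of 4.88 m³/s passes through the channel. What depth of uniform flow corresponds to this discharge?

Manning's equation rearranged: A R^(2/3) = nQ / (1·√S) = 0.017 × 4.88 / (√0.016) = 0.6559.
Trying y = 0.856 m: A R^(2/3) = 0.7957 — over.
Trying y = 0.771 m: A R^(2/3) = 0.6557 — ≈ 0.6559.

y_n = 0.771 m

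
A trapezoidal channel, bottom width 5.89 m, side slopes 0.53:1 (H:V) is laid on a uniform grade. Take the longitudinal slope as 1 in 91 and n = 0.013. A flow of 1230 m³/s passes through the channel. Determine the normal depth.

Manning's equation rearranged: A R^(2/3) = nQ / (1·√S) = 0.013 × 1230 / (√0.01099) = 152.5.
Try y = 5.88 m: A R^(2/3) = 104.2 — short.
Try y = 8.82 m: A R^(2/3) = 219 — over.
Try y = 7.26 m: A R^(2/3) = 152.5 — ≈ 152.5.

y_n = 7.26 m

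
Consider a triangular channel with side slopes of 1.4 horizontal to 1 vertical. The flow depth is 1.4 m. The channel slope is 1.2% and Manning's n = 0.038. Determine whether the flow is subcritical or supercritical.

For a triangular section with side slope z = 1.4: A = zy² = 1.4×1.4² = 2.744 m²; P = 2y√(1+z²) = 2×1.4×1.72 = 4.817 m.
Hydraulic radius R = A/P = 2.744/4.817 = 0.5696 m.
V = (1/n) R^(2/3) √S = (1/0.038) × 0.5696^(2/3) × √0.012 = 1.981 m/s. Hydraulic depth D_h = A/T = 2.744/3.92 = 0.7 m.
Froude number Fr = V/√(g·D_h) = 1.981/√(9.81×0.7) = 0.756, which is less than 1, so the flow is subcritical.

subcritical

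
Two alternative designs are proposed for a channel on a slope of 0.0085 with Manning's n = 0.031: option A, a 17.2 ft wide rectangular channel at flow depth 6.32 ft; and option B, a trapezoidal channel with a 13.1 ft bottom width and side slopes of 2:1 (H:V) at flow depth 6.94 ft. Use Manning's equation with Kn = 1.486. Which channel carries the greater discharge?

channel B

Channel A: Flow area A = b·y = 17.2 × 6.32 = 108.7 ft². Wetted perimeter P = b + 2y = 17.2 + 2×6.32 = 29.84 ft. Hydraulic radius R = A/P = 108.7/29.84 = 3.643 ft. Q_A = (1.486/0.031)·108.7·3.643^(2/3)·√0.0085 = 1137 ft³/s.
Channel B: With bottom width b = 13.1 ft and side slope z = 2: A = (b + zy)y = (13.1 + 2×6.94)×6.94 = 187.2 ft²; P = b + 2y√(1+z²) = 13.1 + 2×6.94×2.236 = 44.14 ft. Hydraulic radius R = A/P = 187.2/44.14 = 4.242 ft. Q_B = (1.486/0.031)·187.2·4.242^(2/3)·√0.0085 = 2169 ft³/s.
Q_A = 1137 ft³/s vs Q_B = 2169 ft³/s, so channel B carries more.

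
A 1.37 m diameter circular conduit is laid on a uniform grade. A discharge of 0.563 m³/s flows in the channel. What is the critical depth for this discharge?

At critical depth, Q² T / (g A³) = 1, i.e. A³/T = Q²/g = 0.563²/9.81 = 0.03231.
Trying y = 0.472 m: A³/T = 0.06999 — too large.
Trying y = 0.342 m: A³/T = 0.02006 — too small.
Trying y = 0.387 m: A³/T = 0.03245 — close enough.

y_c = 0.387 m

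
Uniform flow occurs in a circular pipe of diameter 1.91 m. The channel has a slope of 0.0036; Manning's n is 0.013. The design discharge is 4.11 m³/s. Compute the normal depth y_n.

y_n = 0.965 m

Manning's equation rearranged: A R^(2/3) = nQ / (1·√S) = 0.013 × 4.11 / (√0.0036) = 0.8905.
Try y = 1.04 m: A R^(2/3) = 1.009 — high.
Try y = 0.965 m: A R^(2/3) = 0.8908 — matches.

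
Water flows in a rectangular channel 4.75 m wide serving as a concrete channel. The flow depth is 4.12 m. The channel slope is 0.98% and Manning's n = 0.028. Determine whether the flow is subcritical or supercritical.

subcritical

Flow area A = b·y = 4.75 × 4.12 = 19.57 m². Wetted perimeter P = b + 2y = 4.75 + 2×4.12 = 12.99 m.
Hydraulic radius R = A/P = 19.57/12.99 = 1.507 m.
V = (1/n) R^(2/3) √S = (1/0.028) × 1.507^(2/3) × √0.0098 = 4.646 m/s. Hydraulic depth D_h = A/T = 19.57/4.75 = 4.12 m.
Froude number Fr = V/√(g·D_h) = 4.646/√(9.81×4.12) = 0.731, which is less than 1, so the flow is subcritical.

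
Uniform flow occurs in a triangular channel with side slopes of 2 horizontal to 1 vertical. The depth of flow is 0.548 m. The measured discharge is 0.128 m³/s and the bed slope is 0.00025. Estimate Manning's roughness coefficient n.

For a triangular section with side slope z = 2: A = zy² = 2×0.548² = 0.6006 m²; P = 2y√(1+z²) = 2×0.548×2.236 = 2.451 m.
Hydraulic radius R = A/P = 0.6006/2.451 = 0.2451 m.
Rearranging Manning's equation: n = (1/Q) A R^(2/3) S^(1/2) = (1/0.128) × 0.6006 × 0.2451^(2/3) × √0.00025 = 0.0291.

n = 0.0291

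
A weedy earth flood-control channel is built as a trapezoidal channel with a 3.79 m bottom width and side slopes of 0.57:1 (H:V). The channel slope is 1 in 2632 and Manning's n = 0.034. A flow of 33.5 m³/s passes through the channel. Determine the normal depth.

Manning's equation rearranged: A R^(2/3) = nQ / (1·√S) = 0.034 × 33.5 / (√0.0003799) = 58.43.
Trying y = 6.41 m: A R^(2/3) = 89.59 — over.
Trying y = 4.15 m: A R^(2/3) = 39.39 — short.
Trying y = 5.13 m: A R^(2/3) = 58.4 — matches.

y_n = 5.13 m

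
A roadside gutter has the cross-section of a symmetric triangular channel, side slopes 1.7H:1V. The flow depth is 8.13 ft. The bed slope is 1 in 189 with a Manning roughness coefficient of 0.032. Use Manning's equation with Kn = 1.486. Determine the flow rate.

Q = 876 ft³/s

For a triangular section with side slope z = 1.7: A = zy² = 1.7×8.13² = 112.4 ft²; P = 2y√(1+z²) = 2×8.13×1.972 = 32.07 ft.
Hydraulic radius R = A/P = 112.4/32.07 = 3.504 ft.
Manning's equation: Q = (1.486/n) A R^(2/3) S^(1/2) = (1.486/0.032) × 112.4 × 3.504^(2/3) × 0.005291^(1/2) = 876 ft³/s.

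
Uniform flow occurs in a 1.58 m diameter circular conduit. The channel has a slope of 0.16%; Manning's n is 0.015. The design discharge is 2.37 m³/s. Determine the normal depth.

Manning's equation rearranged: A R^(2/3) = nQ / (1·√S) = 0.015 × 2.37 / (√0.0016) = 0.8887.
Trying y = 0.773 m: A R^(2/3) = 0.5085 — short.
Trying y = 1.21 m: A R^(2/3) = 0.9856 — over.
Trying y = 1.11 m: A R^(2/3) = 0.8879 — ≈ 0.8887.

y_n = 1.11 m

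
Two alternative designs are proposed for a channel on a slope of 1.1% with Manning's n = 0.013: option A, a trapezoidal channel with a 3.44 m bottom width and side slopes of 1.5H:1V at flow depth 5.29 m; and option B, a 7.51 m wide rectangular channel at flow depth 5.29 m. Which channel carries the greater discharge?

Channel A: With bottom width b = 3.44 m and side slope z = 1.5: A = (b + zy)y = (3.44 + 1.5×5.29)×5.29 = 60.17 m²; P = b + 2y√(1+z²) = 3.44 + 2×5.29×1.803 = 22.51 m. Hydraulic radius R = A/P = 60.17/22.51 = 2.673 m. Q_A = (1/0.013)·60.17·2.673^(2/3)·√0.011 = 935 m³/s.
Channel B: Flow area A = b·y = 7.51 × 5.29 = 39.73 m². Wetted perimeter P = b + 2y = 7.51 + 2×5.29 = 18.09 m. Hydraulic radius R = A/P = 39.73/18.09 = 2.196 m. Q_B = (1/0.013)·39.73·2.196^(2/3)·√0.011 = 541.5 m³/s.
Q_A = 935 m³/s vs Q_B = 541.5 m³/s, so channel A carries more.

channel A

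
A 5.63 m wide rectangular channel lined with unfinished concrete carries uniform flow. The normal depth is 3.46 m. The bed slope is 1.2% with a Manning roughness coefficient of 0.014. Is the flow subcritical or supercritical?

supercritical

Flow area A = b·y = 5.63 × 3.46 = 19.48 m². Wetted perimeter P = b + 2y = 5.63 + 2×3.46 = 12.55 m.
Hydraulic radius R = A/P = 19.48/12.55 = 1.552 m.
V = (1/n) R^(2/3) √S = (1/0.014) × 1.552^(2/3) × √0.012 = 10.49 m/s. Hydraulic depth D_h = A/T = 19.48/5.63 = 3.46 m.
Froude number Fr = V/√(g·D_h) = 10.49/√(9.81×3.46) = 1.8, which is greater than 1, so the flow is supercritical.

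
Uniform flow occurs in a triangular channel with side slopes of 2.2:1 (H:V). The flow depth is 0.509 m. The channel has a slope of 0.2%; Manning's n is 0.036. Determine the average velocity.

V = 0.469 m/s

For a triangular section with side slope z = 2.2: A = zy² = 2.2×0.509² = 0.57 m²; P = 2y√(1+z²) = 2×0.509×2.417 = 2.46 m.
Hydraulic radius R = A/P = 0.57/2.46 = 0.2317 m.
From Manning's equation, V = (1/n) R^(2/3) S^(1/2) = (1/0.036) × 0.2317^(2/3) × 0.002^(1/2) = 0.469 m/s.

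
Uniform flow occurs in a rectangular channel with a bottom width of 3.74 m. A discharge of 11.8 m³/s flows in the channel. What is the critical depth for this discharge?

For a rectangular channel, critical depth y_c = (q²/g)^(1/3) where q = Q/b = 11.8/3.74 = 3.155 m²/s.
So y_c = (3.155²/9.81)^(1/3) = 1 m.

y_c = 1 m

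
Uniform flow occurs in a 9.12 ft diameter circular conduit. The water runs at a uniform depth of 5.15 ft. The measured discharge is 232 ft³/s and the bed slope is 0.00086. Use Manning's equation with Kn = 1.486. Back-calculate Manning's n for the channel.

For a circular section of diameter D = 9.12 ft at depth y = 5.15 ft, the central angle is θ = 2 arccos(1 − 2y/D) = 3.401 rad. Then A = (D²/8)(θ − sin θ) = 38.03 ft² and P = Dθ/2 = 15.51 ft.
Hydraulic radius R = A/P = 38.03/15.51 = 2.452 ft.
Rearranging Manning's equation: n = (1.486/Q) A R^(2/3) S^(1/2) = (1.486/232) × 38.03 × 2.452^(2/3) × √0.00086 = 0.013.

n = 0.013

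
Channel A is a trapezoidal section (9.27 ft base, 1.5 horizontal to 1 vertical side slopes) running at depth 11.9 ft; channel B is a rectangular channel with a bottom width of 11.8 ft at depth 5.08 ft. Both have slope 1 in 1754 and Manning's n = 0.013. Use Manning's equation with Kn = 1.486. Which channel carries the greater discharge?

channel A

Channel A: With bottom width b = 9.27 ft and side slope z = 1.5: A = (b + zy)y = (9.27 + 1.5×11.9)×11.9 = 322.7 ft²; P = b + 2y√(1+z²) = 9.27 + 2×11.9×1.803 = 52.18 ft. Hydraulic radius R = A/P = 322.7/52.18 = 6.185 ft. Q_A = (1.486/0.013)·322.7·6.185^(2/3)·√0.0005701 = 2968 ft³/s.
Channel B: Flow area A = b·y = 11.8 × 5.08 = 59.94 ft². Wetted perimeter P = b + 2y = 11.8 + 2×5.08 = 21.96 ft. Hydraulic radius R = A/P = 59.94/21.96 = 2.73 ft. Q_B = (1.486/0.013)·59.94·2.73^(2/3)·√0.0005701 = 319.6 ft³/s.
Q_A = 2968 ft³/s vs Q_B = 319.6 ft³/s, so channel A carries more.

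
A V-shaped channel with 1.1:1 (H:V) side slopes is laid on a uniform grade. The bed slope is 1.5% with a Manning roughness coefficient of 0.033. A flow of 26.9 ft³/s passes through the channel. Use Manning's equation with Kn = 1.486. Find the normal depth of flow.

Manning's equation rearranged: A R^(2/3) = nQ / (1.486·√S) = 0.033 × 26.9 / (1.486 × √0.015) = 4.878.
Trying y = 2.54 ft: A R^(2/3) = 6.809 — too large.
Trying y = 1.6 ft: A R^(2/3) = 1.985 — too small.
Trying y = 2.24 ft: A R^(2/3) = 4.87 — ≈ 4.878.

y_n = 2.24 ft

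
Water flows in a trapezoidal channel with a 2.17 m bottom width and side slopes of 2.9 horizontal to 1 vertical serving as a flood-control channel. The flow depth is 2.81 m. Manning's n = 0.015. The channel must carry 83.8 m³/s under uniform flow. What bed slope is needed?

With bottom width b = 2.17 m and side slope z = 2.9: A = (b + zy)y = (2.17 + 2.9×2.81)×2.81 = 29 m²; P = b + 2y√(1+z²) = 2.17 + 2×2.81×3.068 = 19.41 m.
Hydraulic radius R = A/P = 29/19.41 = 1.494 m.
From Manning's equation, S = [nQ / (1 A R^(2/3))]² = [0.015 × 83.8 / (1 × 29 × 1.494^(2/3))]² = 0.0011.

S = 0.0011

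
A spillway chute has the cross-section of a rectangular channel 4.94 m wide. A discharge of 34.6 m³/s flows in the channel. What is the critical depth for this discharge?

For a rectangular channel, critical depth y_c = (q²/g)^(1/3) where q = Q/b = 34.6/4.94 = 7.004 m²/s.
So y_c = (7.004²/9.81)^(1/3) = 1.71 m.

y_c = 1.71 m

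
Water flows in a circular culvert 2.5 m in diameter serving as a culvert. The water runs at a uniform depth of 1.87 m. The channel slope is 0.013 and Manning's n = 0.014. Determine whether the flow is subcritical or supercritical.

For a circular section of diameter D = 2.5 m at depth y = 1.87 m, the central angle is θ = 2 arccos(1 − 2y/D) = 4.18 rad. Then A = (D²/8)(θ − sin θ) = 3.938 m² and P = Dθ/2 = 5.224 m.
Hydraulic radius R = A/P = 3.938/5.224 = 0.7538 m.
V = (1/n) R^(2/3) √S = (1/0.014) × 0.7538^(2/3) × √0.013 = 6.746 m/s. Hydraulic depth D_h = A/T = 3.938/2.171 = 1.814 m.
Froude number Fr = V/√(g·D_h) = 6.746/√(9.81×1.814) = 1.6, which is greater than 1, so the flow is supercritical.

supercritical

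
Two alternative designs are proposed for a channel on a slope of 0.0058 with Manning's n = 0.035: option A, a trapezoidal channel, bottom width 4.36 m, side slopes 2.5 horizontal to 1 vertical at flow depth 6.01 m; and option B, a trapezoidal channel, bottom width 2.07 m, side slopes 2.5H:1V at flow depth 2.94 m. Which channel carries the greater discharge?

channel A

Channel A: With bottom width b = 4.36 m and side slope z = 2.5: A = (b + zy)y = (4.36 + 2.5×6.01)×6.01 = 116.5 m²; P = b + 2y√(1+z²) = 4.36 + 2×6.01×2.693 = 36.72 m. Hydraulic radius R = A/P = 116.5/36.72 = 3.172 m. Q_A = (1/0.035)·116.5·3.172^(2/3)·√0.0058 = 547.3 m³/s.
Channel B: With bottom width b = 2.07 m and side slope z = 2.5: A = (b + zy)y = (2.07 + 2.5×2.94)×2.94 = 27.69 m²; P = b + 2y√(1+z²) = 2.07 + 2×2.94×2.693 = 17.9 m. Hydraulic radius R = A/P = 27.69/17.9 = 1.547 m. Q_B = (1/0.035)·27.69·1.547^(2/3)·√0.0058 = 80.61 m³/s.
Q_A = 547.3 m³/s vs Q_B = 80.61 m³/s, so channel A carries more.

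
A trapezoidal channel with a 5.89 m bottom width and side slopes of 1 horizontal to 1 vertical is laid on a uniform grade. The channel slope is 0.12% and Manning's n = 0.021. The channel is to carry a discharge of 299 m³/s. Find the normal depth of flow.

y_n = 6.54 m

Manning's equation rearranged: A R^(2/3) = nQ / (1·√S) = 0.021 × 299 / (√0.0012) = 181.3.
Try y = 7.46 m: A R^(2/3) = 237.8 — too large.
Try y = 4.75 m: A R^(2/3) = 95.94 — too small.
Try y = 6.54 m: A R^(2/3) = 181.4 — close enough.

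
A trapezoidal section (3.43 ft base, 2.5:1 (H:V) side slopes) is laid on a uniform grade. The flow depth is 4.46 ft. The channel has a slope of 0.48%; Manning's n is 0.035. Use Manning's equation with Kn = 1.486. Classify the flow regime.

subcritical

With bottom width b = 3.43 ft and side slope z = 2.5: A = (b + zy)y = (3.43 + 2.5×4.46)×4.46 = 65.03 ft²; P = b + 2y√(1+z²) = 3.43 + 2×4.46×2.693 = 27.45 ft.
Hydraulic radius R = A/P = 65.03/27.45 = 2.369 ft.
V = (1.486/n) R^(2/3) √S = (1.486/0.035) × 2.369^(2/3) × √0.0048 = 5.228 ft/s. Hydraulic depth D_h = A/T = 65.03/25.73 = 2.527 ft.
Froude number Fr = V/√(g·D_h) = 5.228/√(32.2×2.527) = 0.579, which is less than 1, so the flow is subcritical.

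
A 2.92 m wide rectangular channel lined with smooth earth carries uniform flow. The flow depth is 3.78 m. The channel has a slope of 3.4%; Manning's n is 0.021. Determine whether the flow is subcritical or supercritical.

supercritical

Flow area A = b·y = 2.92 × 3.78 = 11.04 m². Wetted perimeter P = b + 2y = 2.92 + 2×3.78 = 10.48 m.
Hydraulic radius R = A/P = 11.04/10.48 = 1.053 m.
V = (1/n) R^(2/3) √S = (1/0.021) × 1.053^(2/3) × √0.034 = 9.089 m/s. Hydraulic depth D_h = A/T = 11.04/2.92 = 3.78 m.
Froude number Fr = V/√(g·D_h) = 9.089/√(9.81×3.78) = 1.49, which is greater than 1, so the flow is supercritical.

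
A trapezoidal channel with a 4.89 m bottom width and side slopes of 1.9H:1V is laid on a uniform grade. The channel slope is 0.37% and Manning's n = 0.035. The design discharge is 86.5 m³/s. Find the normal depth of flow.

Manning's equation rearranged: A R^(2/3) = nQ / (1·√S) = 0.035 × 86.5 / (√0.0037) = 49.77.
Try y = 2.7 m: A R^(2/3) = 37.64 — short.
Try y = 3.09 m: A R^(2/3) = 49.77 — close enough.

y_n = 3.09 m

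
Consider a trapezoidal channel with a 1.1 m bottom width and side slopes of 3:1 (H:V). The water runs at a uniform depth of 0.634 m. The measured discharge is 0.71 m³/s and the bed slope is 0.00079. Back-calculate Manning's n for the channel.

With bottom width b = 1.1 m and side slope z = 3: A = (b + zy)y = (1.1 + 3×0.634)×0.634 = 1.903 m²; P = b + 2y√(1+z²) = 1.1 + 2×0.634×3.162 = 5.11 m.
Hydraulic radius R = A/P = 1.903/5.11 = 0.3725 m.
Rearranging Manning's equation: n = (1/Q) A R^(2/3) S^(1/2) = (1/0.71) × 1.903 × 0.3725^(2/3) × √0.00079 = 0.039.

n = 0.039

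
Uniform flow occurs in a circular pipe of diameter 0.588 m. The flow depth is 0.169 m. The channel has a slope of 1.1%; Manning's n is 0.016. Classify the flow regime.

For a circular section of diameter D = 0.588 m at depth y = 0.169 m, the central angle is θ = 2 arccos(1 − 2y/D) = 2.263 rad. Then A = (D²/8)(θ − sin θ) = 0.06455 m² and P = Dθ/2 = 0.6654 m.
Hydraulic radius R = A/P = 0.06455/0.6654 = 0.09701 m.
V = (1/n) R^(2/3) √S = (1/0.016) × 0.09701^(2/3) × √0.011 = 1.384 m/s. Hydraulic depth D_h = A/T = 0.06455/0.5322 = 0.1213 m.
Froude number Fr = V/√(g·D_h) = 1.384/√(9.81×0.1213) = 1.27, which is greater than 1, so the flow is supercritical.

supercritical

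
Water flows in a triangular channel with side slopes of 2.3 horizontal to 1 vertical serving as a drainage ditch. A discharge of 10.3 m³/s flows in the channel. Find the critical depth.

At critical depth, Q² T / (g A³) = 1, i.e. A³/T = Q²/g = 10.3²/9.81 = 10.81.
At y = 1.08 m: A³/T = 3.886 — too small.
At y = 1.6 m: A³/T = 27.73 — too large.
At y = 1.33 m: A³/T = 11.01 — matches.

y_c = 1.33 m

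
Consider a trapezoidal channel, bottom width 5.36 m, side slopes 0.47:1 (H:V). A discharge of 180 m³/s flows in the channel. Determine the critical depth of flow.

At critical depth, Q² T / (g A³) = 1, i.e. A³/T = Q²/g = 180²/9.81 = 3303.
Trying y = 4.62 m: A³/T = 4342 — too large.
Trying y = 4.26 m: A³/T = 3294 — close enough.

y_c = 4.26 m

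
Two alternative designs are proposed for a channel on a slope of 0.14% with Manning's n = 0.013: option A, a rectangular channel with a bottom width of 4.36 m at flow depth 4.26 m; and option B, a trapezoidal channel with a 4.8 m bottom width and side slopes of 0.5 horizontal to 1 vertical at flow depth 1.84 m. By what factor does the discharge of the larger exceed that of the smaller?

2.02

Channel A: Flow area A = b·y = 4.36 × 4.26 = 18.57 m². Wetted perimeter P = b + 2y = 4.36 + 2×4.26 = 12.88 m. Hydraulic radius R = A/P = 18.57/12.88 = 1.442 m. Q_A = (1/0.013)·18.57·1.442^(2/3)·√0.0014 = 68.23 m³/s.
Channel B: With bottom width b = 4.8 m and side slope z = 0.5: A = (b + zy)y = (4.8 + 0.5×1.84)×1.84 = 10.52 m²; P = b + 2y√(1+z²) = 4.8 + 2×1.84×1.118 = 8.914 m. Hydraulic radius R = A/P = 10.52/8.914 = 1.181 m. Q_B = (1/0.013)·10.52·1.181^(2/3)·√0.0014 = 33.84 m³/s.
The larger discharge is 68.23 m³/s and the smaller is 33.84 m³/s; the ratio is 2.02.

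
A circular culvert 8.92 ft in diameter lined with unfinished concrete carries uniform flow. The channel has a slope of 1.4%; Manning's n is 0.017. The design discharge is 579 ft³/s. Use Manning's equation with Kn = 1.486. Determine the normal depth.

Manning's equation rearranged: A R^(2/3) = nQ / (1.486·√S) = 0.017 × 579 / (1.486 × √0.014) = 55.98.
Try y = 3.87 ft: A R^(2/3) = 41.64 — too small.
Try y = 5.05 ft: A R^(2/3) = 65.45 — too large.
Try y = 4.59 ft: A R^(2/3) = 55.98 — ≈ 55.98.

y_n = 4.59 ft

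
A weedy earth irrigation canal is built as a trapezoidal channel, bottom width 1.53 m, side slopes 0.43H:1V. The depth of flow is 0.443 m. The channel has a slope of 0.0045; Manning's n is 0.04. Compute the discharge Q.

Q = 0.58 m³/s

With bottom width b = 1.53 m and side slope z = 0.43: A = (b + zy)y = (1.53 + 0.43×0.443)×0.443 = 0.7622 m²; P = b + 2y√(1+z²) = 1.53 + 2×0.443×1.089 = 2.494 m.
Hydraulic radius R = A/P = 0.7622/2.494 = 0.3056 m.
Manning's equation: Q = (1/n) A R^(2/3) S^(1/2) = (1/0.04) × 0.7622 × 0.3056^(2/3) × 0.0045^(1/2) = 0.58 m³/s.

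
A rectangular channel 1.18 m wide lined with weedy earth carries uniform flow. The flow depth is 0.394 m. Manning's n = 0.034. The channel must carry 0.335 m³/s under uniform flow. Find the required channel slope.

Flow area A = b·y = 1.18 × 0.394 = 0.4649 m². Wetted perimeter P = b + 2y = 1.18 + 2×0.394 = 1.968 m.
Hydraulic radius R = A/P = 0.4649/1.968 = 0.2362 m.
From Manning's equation, S = [nQ / (1 A R^(2/3))]² = [0.034 × 0.335 / (1 × 0.4649 × 0.2362^(2/3))]² = 0.00411.

S = 0.00411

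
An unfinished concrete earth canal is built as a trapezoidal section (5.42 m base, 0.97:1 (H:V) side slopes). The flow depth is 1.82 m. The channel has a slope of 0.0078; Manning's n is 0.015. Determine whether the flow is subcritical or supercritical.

With bottom width b = 5.42 m and side slope z = 0.97: A = (b + zy)y = (5.42 + 0.97×1.82)×1.82 = 13.08 m²; P = b + 2y√(1+z²) = 5.42 + 2×1.82×1.393 = 10.49 m.
Hydraulic radius R = A/P = 13.08/10.49 = 1.247 m.
V = (1/n) R^(2/3) √S = (1/0.015) × 1.247^(2/3) × √0.0078 = 6.82 m/s. Hydraulic depth D_h = A/T = 13.08/8.951 = 1.461 m.
Froude number Fr = V/√(g·D_h) = 6.82/√(9.81×1.461) = 1.8, which is greater than 1, so the flow is supercritical.

supercritical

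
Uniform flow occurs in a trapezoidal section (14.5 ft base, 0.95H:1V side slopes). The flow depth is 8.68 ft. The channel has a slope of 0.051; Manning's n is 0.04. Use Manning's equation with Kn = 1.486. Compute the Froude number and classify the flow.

With bottom width b = 14.5 ft and side slope z = 0.95: A = (b + zy)y = (14.5 + 0.95×8.68)×8.68 = 197.4 ft²; P = b + 2y√(1+z²) = 14.5 + 2×8.68×1.379 = 38.44 ft.
Hydraulic radius R = A/P = 197.4/38.44 = 5.136 ft.
V = (1.486/n) R^(2/3) √S = (1.486/0.04) × 5.136^(2/3) × √0.051 = 24.97 ft/s. Hydraulic depth D_h = A/T = 197.4/30.99 = 6.371 ft.
Froude number Fr = V/√(g·D_h) = 24.97/√(32.2×6.371) = 1.74, which is greater than 1, so the flow is supercritical.

supercritical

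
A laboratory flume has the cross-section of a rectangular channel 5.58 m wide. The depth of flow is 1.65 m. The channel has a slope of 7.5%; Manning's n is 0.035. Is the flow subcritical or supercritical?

Flow area A = b·y = 5.58 × 1.65 = 9.207 m². Wetted perimeter P = b + 2y = 5.58 + 2×1.65 = 8.88 m.
Hydraulic radius R = A/P = 9.207/8.88 = 1.037 m.
V = (1/n) R^(2/3) √S = (1/0.035) × 1.037^(2/3) × √0.075 = 8.016 m/s. Hydraulic depth D_h = A/T = 9.207/5.58 = 1.65 m.
Froude number Fr = V/√(g·D_h) = 8.016/√(9.81×1.65) = 1.99, which is greater than 1, so the flow is supercritical.

supercritical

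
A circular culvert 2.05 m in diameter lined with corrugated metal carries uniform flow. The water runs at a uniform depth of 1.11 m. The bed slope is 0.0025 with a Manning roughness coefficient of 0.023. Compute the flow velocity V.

For a circular section of diameter D = 2.05 m at depth y = 1.11 m, the central angle is θ = 2 arccos(1 − 2y/D) = 3.308 rad. Then A = (D²/8)(θ − sin θ) = 1.824 m² and P = Dθ/2 = 3.39 m.
Hydraulic radius R = A/P = 1.824/3.39 = 0.5381 m.
From Manning's equation, V = (1/n) R^(2/3) S^(1/2) = (1/0.023) × 0.5381^(2/3) × 0.0025^(1/2) = 1.44 m/s.

V = 1.44 m/s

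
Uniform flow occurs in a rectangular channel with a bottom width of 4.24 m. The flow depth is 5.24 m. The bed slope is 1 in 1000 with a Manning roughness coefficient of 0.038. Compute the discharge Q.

Flow area A = b·y = 4.24 × 5.24 = 22.22 m². Wetted perimeter P = b + 2y = 4.24 + 2×5.24 = 14.72 m.
Hydraulic radius R = A/P = 22.22/14.72 = 1.509 m.
Manning's equation: Q = (1/n) A R^(2/3) S^(1/2) = (1/0.038) × 22.22 × 1.509^(2/3) × 0.001^(1/2) = 24.3 m³/s.

Q = 24.3 m³/s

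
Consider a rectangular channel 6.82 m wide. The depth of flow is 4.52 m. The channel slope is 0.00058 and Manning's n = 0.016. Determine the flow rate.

Flow area A = b·y = 6.82 × 4.52 = 30.83 m². Wetted perimeter P = b + 2y = 6.82 + 2×4.52 = 15.86 m.
Hydraulic radius R = A/P = 30.83/15.86 = 1.944 m.
Manning's equation: Q = (1/n) A R^(2/3) S^(1/2) = (1/0.016) × 30.83 × 1.944^(2/3) × 0.00058^(1/2) = 72.3 m³/s.

Q = 72.3 m³/s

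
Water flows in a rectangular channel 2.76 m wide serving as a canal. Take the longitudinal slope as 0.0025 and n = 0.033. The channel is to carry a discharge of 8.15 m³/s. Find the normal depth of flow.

y_n = 2.18 m

Manning's equation rearranged: A R^(2/3) = nQ / (1·√S) = 0.033 × 8.15 / (√0.0025) = 5.379.
Try y = 2.4 m: A R^(2/3) = 6.065 — high.
Try y = 1.55 m: A R^(2/3) = 3.468 — low.
Try y = 2.18 m: A R^(2/3) = 5.378 — ≈ 5.379.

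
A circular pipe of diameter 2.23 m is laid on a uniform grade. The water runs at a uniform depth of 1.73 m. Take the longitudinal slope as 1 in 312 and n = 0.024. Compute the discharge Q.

Q = 5.91 m³/s

For a circular section of diameter D = 2.23 m at depth y = 1.73 m, the central angle is θ = 2 arccos(1 − 2y/D) = 4.31 rad. Then A = (D²/8)(θ − sin θ) = 3.251 m² and P = Dθ/2 = 4.806 m.
Hydraulic radius R = A/P = 3.251/4.806 = 0.6765 m.
Manning's equation: Q = (1/n) A R^(2/3) S^(1/2) = (1/0.024) × 3.251 × 0.6765^(2/3) × 0.003205^(1/2) = 5.91 m³/s.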